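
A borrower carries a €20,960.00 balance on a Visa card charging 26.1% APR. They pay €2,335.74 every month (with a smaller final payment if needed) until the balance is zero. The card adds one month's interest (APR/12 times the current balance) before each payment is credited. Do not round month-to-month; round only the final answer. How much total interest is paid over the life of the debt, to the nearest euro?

Monthly rate r = 26.1%/12 = 2.175% = 0.02175.
Payoff takes n = ⌈−ln(1 − rB₀/P)/ln(1+r)⌉ = ⌈10.091⌉ = 11 payments; the last is €215.18.
Total paid = 10·€2,335.74 + €215.18 = €23,572.58.
Total interest = total paid − principal = €23,572.58 − €20,960.00 = €2,612.58.

€2,613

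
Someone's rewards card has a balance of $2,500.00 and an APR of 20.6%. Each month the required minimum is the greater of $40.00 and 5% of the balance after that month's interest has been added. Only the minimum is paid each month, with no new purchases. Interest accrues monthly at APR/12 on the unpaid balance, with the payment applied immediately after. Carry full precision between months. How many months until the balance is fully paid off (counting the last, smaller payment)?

58 months

Monthly rate r = 20.6%/12 = 1.71667% = 0.0171667.
While 5% of the post-interest balance exceeds $40.00, each month B ← (B·(1+r))·(1 − 0.05), i.e. B shrinks by the factor (1+r)·0.95 = 0.96631.
This holds for months 1–34. Entering month 35 the balance is $779.61; 5% of the post-interest balance is now below $40.00, so the flat $40.00 minimum applies from here.
From month 35 a fixed $40.00 at rate r clears $779.61 in 24 more payments. Total: 34 + 24 = 58 months.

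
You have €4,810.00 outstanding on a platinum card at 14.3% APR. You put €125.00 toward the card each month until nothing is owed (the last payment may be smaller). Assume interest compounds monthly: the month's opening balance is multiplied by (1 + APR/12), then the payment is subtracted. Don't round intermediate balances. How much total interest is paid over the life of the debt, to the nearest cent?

€1,663.82

Monthly rate r = 14.3%/12 = 1.19167% = 0.0119167.
Payoff takes n = ⌈−ln(1 − rB₀/P)/ln(1+r)⌉ = ⌈51.790⌉ = 52 payments; the last is €98.82.
Total paid = 51·€125.00 + €98.82 = €6,473.82.
Total interest = total paid − principal = €6,473.82 − €4,810.00 = €1,663.82.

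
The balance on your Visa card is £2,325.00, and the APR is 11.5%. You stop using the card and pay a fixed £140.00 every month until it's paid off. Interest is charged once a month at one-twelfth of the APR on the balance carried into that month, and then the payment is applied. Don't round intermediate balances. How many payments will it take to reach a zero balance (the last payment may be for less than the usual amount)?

Monthly rate r = 11.5%/12 = 0.958333% = 0.00958333.
Recurrence: B ← B·(1+r) − £140.00.
Month 1: interest £22.28; balance after payment £2,207.28.
Month 2: interest £21.15; balance after payment £2,088.43.
Closed form: n = −ln(1 − rB₀/P)/ln(1+r) = −ln(0.84085)/ln(1.00958) ≈ 18.175, so the balance reaches zero during payment 19.

19 months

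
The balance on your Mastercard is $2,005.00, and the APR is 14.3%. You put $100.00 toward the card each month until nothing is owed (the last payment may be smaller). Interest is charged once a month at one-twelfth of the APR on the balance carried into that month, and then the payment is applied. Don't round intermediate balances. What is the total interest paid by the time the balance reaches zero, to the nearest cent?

Monthly rate r = 14.3%/12 = 1.19167% = 0.0119167.
Payoff takes n = ⌈−ln(1 − rB₀/P)/ln(1+r)⌉ = ⌈23.048⌉ = 24 payments; the last is $4.80.
Total paid = 23·$100.00 + $4.80 = $2,304.80.
Total interest = total paid − principal = $2,304.80 − $2,005.00 = $299.80.

$299.80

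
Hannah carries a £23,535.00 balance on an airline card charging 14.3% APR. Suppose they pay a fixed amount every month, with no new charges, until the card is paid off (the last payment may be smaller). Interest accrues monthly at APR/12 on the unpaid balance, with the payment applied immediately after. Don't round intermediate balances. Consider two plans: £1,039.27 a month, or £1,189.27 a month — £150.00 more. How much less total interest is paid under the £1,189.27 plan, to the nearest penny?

£591.71

Monthly rate r = 14.3%/12 = 1.19167% = 0.0119167.
At £1,039.27/mo: n = ⌈−ln(1 − rB₀/P)/ln(1+r)⌉ = 27 payments (last £573.43); total interest = total paid − £23,535.00 = £4,059.45.
At £1,189.27/mo: 23 payments (last £838.80); total interest £3,467.74.
Interest saved = £4,059.45 − £3,467.74 = £591.71.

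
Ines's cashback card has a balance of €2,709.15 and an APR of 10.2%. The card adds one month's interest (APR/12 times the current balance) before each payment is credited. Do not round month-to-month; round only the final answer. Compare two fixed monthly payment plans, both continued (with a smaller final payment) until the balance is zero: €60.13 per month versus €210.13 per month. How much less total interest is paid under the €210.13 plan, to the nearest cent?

€548.34

Monthly rate r = 10.2%/12 = 0.85% = 0.0085.
At €60.13/mo: n = ⌈−ln(1 − rB₀/P)/ln(1+r)⌉ = 58 payments (last €2.71); total interest = total paid − €2,709.15 = €720.97.
At €210.13/mo: 14 payments (last €150.09); total interest €172.63.
Interest saved = €720.97 − €172.63 = €548.34.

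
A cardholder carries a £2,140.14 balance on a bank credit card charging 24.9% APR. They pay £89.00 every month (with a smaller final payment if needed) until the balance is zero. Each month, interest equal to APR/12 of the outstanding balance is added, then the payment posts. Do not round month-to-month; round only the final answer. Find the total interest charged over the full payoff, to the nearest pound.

Monthly rate r = 24.9%/12 = 2.075% = 0.02075.
Payoff takes n = ⌈−ln(1 − rB₀/P)/ln(1+r)⌉ = ⌈33.649⌉ = 34 payments; the last is £58.01.
Total paid = 33·£89.00 + £58.01 = £2,995.01.
Total interest = total paid − principal = £2,995.01 − £2,140.14 = £854.87.

£855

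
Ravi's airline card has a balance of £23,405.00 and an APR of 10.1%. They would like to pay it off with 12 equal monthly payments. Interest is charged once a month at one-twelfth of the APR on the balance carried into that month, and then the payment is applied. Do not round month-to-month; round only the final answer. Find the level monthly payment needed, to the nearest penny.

£2,058.76

Monthly rate r = 10.1%/12 = 0.841667% = 0.00841667.
Level-payment amortization: P = B₀·r / (1 − (1+r)^(−n)) = 23405.00·0.00841667 / (1 − 1.00842^(−12)).
Denominator 1 − (1+r)^(−12) = 0.0956848195.
P = 196.992 / 0.0956848195 ≈ 2058.76.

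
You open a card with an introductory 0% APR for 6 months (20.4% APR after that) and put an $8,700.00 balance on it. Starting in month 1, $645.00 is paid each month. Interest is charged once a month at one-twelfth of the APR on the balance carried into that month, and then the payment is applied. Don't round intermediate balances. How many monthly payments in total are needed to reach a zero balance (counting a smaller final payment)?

15 months

Promo months 1–6 at r₀ = 0%/12 = 0; months 7+ at r₁ = 20.4%/12 = 0.017.
After month 6 (no interest yet): B = $8,700.00 − 6·$645.00 = $4,830.00.
Then at r₁ with $645.00/mo: n₂ = −ln(1 − r₁·B/P)/ln(1+r₁) ≈ 8.08 → 9 more payments.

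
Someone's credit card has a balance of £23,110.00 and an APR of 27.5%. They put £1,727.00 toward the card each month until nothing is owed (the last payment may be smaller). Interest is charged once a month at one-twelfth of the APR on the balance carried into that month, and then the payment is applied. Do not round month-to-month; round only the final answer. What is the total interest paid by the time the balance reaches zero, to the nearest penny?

£4,807.34

Monthly rate r = 27.5%/12 = 2.29167% = 0.0229167.
Payoff takes n = ⌈−ln(1 − rB₀/P)/ln(1+r)⌉ = ⌈16.164⌉ = 17 payments; the last is £285.34.
Total paid = 16·£1,727.00 + £285.34 = £27,917.34.
Total interest = total paid − principal = £27,917.34 − £23,110.00 = £4,807.34.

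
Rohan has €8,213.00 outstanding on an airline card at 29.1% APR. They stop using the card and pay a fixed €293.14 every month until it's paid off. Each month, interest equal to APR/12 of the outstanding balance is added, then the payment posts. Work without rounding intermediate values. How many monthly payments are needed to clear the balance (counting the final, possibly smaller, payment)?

Monthly rate r = 29.1%/12 = 2.425% = 0.02425.
Recurrence: B ← B·(1+r) − €293.14.
Month 1: interest €199.17; balance after payment €8,119.03.
Month 2: interest €196.89; balance after payment €8,022.77.
Closed form: n = −ln(1 − rB₀/P)/ln(1+r) = −ln(0.32058)/ln(1.02425) ≈ 47.479, so the balance reaches zero during payment 48.

48 payments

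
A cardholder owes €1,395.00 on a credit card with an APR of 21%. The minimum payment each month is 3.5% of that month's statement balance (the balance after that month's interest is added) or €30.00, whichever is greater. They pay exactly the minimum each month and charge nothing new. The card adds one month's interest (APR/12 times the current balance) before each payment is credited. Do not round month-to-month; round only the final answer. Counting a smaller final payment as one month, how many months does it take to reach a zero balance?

Monthly rate r = 21%/12 = 1.75% = 0.0175.
While 3.5% of the post-interest balance exceeds €30.00, each month B ← (B·(1+r))·(1 − 0.035), i.e. B shrinks by the factor (1+r)·0.965 = 0.98189.
This holds for months 1–28. Entering month 29 the balance is €836.19; 3.5% of the post-interest balance is now below €30.00, so the flat €30.00 minimum applies from here.
From month 29 a fixed €30.00 at rate r clears €836.19 in 39 more payments. Total: 28 + 39 = 67 months.

67 months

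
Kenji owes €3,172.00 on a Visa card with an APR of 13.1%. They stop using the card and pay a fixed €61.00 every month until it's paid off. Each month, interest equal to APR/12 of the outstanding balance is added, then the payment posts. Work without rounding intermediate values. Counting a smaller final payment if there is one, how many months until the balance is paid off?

Monthly rate r = 13.1%/12 = 1.09167% = 0.0109167.
Recurrence: B ← B·(1+r) − €61.00.
Month 1: interest €34.63; balance after payment €3,145.63.
Month 2: interest €34.34; balance after payment €3,118.97.
Closed form: n = −ln(1 − rB₀/P)/ln(1+r) = −ln(0.43233)/ln(1.01092) ≈ 77.233, so the balance reaches zero during payment 78.

78 payments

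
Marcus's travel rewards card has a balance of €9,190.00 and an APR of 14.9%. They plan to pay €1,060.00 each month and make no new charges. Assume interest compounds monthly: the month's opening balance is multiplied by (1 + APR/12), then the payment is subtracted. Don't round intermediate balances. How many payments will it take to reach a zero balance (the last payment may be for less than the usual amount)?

Monthly rate r = 14.9%/12 = 1.24167% = 0.0124167.
Recurrence: B ← B·(1+r) − €1,060.00.
Month 1: interest €114.11; balance after payment €8,244.11.
Month 2: interest €102.36; balance after payment €7,286.47.
Closed form: n = −ln(1 − rB₀/P)/ln(1+r) = −ln(0.89235)/ln(1.01242) ≈ 9.230, so the balance reaches zero during payment 10.

10 payments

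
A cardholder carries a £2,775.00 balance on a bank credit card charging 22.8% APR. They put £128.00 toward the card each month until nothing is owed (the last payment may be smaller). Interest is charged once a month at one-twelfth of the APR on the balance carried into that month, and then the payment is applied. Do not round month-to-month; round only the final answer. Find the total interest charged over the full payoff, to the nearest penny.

£835.54

Monthly rate r = 22.8%/12 = 1.9% = 0.019.
Payoff takes n = ⌈−ln(1 − rB₀/P)/ln(1+r)⌉ = ⌈28.206⌉ = 29 payments; the last is £26.54.
Total paid = 28·£128.00 + £26.54 = £3,610.54.
Total interest = total paid − principal = £3,610.54 − £2,775.00 = £835.54.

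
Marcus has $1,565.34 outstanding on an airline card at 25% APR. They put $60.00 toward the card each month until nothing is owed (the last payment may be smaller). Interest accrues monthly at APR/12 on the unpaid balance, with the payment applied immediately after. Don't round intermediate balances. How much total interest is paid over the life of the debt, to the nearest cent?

Monthly rate r = 25%/12 = 2.08333% = 0.0208333.
Payoff takes n = ⌈−ln(1 − rB₀/P)/ln(1+r)⌉ = ⌈38.033⌉ = 39 payments; the last is $2.00.
Total paid = 38·$60.00 + $2.00 = $2,282.00.
Total interest = total paid − principal = $2,282.00 − $1,565.34 = $716.66.

$716.66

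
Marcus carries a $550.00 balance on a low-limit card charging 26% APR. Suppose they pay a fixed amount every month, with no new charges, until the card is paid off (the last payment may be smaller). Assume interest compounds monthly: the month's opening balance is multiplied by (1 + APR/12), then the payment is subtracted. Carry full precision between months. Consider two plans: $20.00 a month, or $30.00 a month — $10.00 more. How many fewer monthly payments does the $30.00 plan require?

Monthly rate r = 26%/12 = 2.16667% = 0.0216667.
At $20.00/mo: n = ⌈−ln(1 − rB₀/P)/ln(1+r)⌉ = 43 payments (last $5.31); total interest = total paid − $550.00 = $295.31.
At $30.00/mo: 24 payments (last $18.54); total interest $158.54.
Payments saved = 43 − 24 = 19.

19 fewer payments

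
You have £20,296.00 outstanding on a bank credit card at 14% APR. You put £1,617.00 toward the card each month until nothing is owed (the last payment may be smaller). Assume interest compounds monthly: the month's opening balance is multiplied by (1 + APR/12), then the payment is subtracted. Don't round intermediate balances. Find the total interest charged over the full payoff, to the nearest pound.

Monthly rate r = 14%/12 = 1.16667% = 0.0116667.
Payoff takes n = ⌈−ln(1 − rB₀/P)/ln(1+r)⌉ = ⌈13.651⌉ = 14 payments; the last is £1,054.06.
Total paid = 13·£1,617.00 + £1,054.06 = £22,075.06.
Total interest = total paid − principal = £22,075.06 − £20,296.00 = £1,779.06.

£1,779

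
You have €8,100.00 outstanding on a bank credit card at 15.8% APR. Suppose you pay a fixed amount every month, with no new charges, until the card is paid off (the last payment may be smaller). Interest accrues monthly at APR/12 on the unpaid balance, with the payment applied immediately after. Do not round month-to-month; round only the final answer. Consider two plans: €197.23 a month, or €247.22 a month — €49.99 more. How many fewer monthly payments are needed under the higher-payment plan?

16 fewer payments

Monthly rate r = 15.8%/12 = 1.31667% = 0.0131667.
At €197.23/mo: n = ⌈−ln(1 − rB₀/P)/ln(1+r)⌉ = 60 payments (last €96.42); total interest = total paid − €8,100.00 = €3,632.99.
At €247.22/mo: 44 payments (last €39.93); total interest €2,570.39.
Payments saved = 60 − 44 = 16.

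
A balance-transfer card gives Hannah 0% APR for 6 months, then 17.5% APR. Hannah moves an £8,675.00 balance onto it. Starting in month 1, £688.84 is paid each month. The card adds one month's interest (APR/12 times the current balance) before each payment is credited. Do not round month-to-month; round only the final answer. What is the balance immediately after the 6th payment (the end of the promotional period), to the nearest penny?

Promo months 1–6 at r₀ = 0%/12 = 0; months 7+ at r₁ = 17.5%/12 = 0.0145833.
After month 6 (no interest yet): B = £8,675.00 − 6·£688.84 = £4,541.96.

£4,541.96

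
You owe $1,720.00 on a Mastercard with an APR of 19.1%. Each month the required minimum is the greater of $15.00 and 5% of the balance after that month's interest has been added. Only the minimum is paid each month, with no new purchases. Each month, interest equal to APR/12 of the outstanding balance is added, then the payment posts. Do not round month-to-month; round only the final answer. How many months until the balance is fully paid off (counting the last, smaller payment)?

74 months

Monthly rate r = 19.1%/12 = 1.59167% = 0.0159167.
While 5% of the post-interest balance exceeds $15.00, each month B ← (B·(1+r))·(1 − 0.05), i.e. B shrinks by the factor (1+r)·0.95 = 0.96512.
This holds for months 1–50. Entering month 51 the balance is $291.48; 5% of the post-interest balance is now below $15.00, so the flat $15.00 minimum applies from here.
From month 51 a fixed $15.00 at rate r clears $291.48 in 24 more payments. Total: 50 + 24 = 74 months.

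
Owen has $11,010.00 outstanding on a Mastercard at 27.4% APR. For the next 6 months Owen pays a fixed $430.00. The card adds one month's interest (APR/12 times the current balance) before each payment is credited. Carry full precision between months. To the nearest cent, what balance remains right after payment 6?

Monthly rate r = 27.4%/12 = 2.28333% = 0.0228333.
Each month: B ← B·(1+r) − $430.00.
Month 1: interest $251.39; balance after payment $10,831.40.
Month 2: interest $247.32; balance after payment $10,648.71.
Month 3: interest $243.15; balance after payment $10,461.86.
Month 4: interest $238.88; balance after payment $10,270.74.
Month 5: interest $234.52; balance after payment $10,075.25.
Month 6: interest $230.05; balance after payment $9,875.30.

$9,875.30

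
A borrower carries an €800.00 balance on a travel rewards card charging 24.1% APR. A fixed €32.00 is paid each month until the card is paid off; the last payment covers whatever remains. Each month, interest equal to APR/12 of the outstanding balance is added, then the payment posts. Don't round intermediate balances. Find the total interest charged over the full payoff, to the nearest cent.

Monthly rate r = 24.1%/12 = 2.00833% = 0.0200833.
Payoff takes n = ⌈−ln(1 − rB₀/P)/ln(1+r)⌉ = ⌈35.069⌉ = 36 payments; the last is €2.23.
Total paid = 35·€32.00 + €2.23 = €1,122.23.
Total interest = total paid − principal = €1,122.23 − €800.00 = €322.23.

€322.23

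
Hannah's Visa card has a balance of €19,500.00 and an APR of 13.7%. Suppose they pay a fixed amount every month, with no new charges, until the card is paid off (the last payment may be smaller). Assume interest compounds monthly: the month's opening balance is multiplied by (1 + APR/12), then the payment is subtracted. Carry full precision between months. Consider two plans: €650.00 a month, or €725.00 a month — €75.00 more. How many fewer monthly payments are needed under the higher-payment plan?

4 fewer payments

Monthly rate r = 13.7%/12 = 1.14167% = 0.0114167.
At €650.00/mo: n = ⌈−ln(1 − rB₀/P)/ln(1+r)⌉ = 37 payments (last €609.39); total interest = total paid − €19,500.00 = €4,509.39.
At €725.00/mo: 33 payments (last €228.32); total interest €3,928.32.
Payments saved = 37 − 33 = 4.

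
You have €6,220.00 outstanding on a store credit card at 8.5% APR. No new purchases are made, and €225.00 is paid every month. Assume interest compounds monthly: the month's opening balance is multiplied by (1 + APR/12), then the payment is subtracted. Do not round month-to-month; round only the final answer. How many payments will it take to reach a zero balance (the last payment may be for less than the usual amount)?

31 payments

Monthly rate r = 8.5%/12 = 0.708333% = 0.00708333.
Recurrence: B ← B·(1+r) − €225.00.
Month 1: interest €44.06; balance after payment €6,039.06.
Month 2: interest €42.78; balance after payment €5,856.83.
Closed form: n = −ln(1 − rB₀/P)/ln(1+r) = −ln(0.80419)/ln(1.00708) ≈ 30.875, so the balance reaches zero during payment 31.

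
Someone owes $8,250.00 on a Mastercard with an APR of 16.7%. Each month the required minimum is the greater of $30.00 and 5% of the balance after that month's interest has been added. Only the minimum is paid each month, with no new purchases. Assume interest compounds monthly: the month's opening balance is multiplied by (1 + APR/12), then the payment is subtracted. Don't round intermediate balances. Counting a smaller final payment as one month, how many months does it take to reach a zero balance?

94 months

Monthly rate r = 16.7%/12 = 1.39167% = 0.0139167.
While 5% of the post-interest balance exceeds $30.00, each month B ← (B·(1+r))·(1 − 0.05), i.e. B shrinks by the factor (1+r)·0.95 = 0.96322.
This holds for months 1–71. Entering month 72 the balance is $576.75; 5% of the post-interest balance is now below $30.00, so the flat $30.00 minimum applies from here.
From month 72 a fixed $30.00 at rate r clears $576.75 in 23 more payments. Total: 71 + 23 = 94 months.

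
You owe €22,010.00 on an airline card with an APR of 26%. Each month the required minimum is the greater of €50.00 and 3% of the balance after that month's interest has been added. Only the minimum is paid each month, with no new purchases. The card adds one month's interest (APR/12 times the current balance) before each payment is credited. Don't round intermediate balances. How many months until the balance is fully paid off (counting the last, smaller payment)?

346 months

Monthly rate r = 26%/12 = 2.16667% = 0.0216667.
While 3% of the post-interest balance exceeds €50.00, each month B ← (B·(1+r))·(1 − 0.03), i.e. B shrinks by the factor (1+r)·0.97 = 0.99102.
This holds for months 1–289. Entering month 290 the balance is €1,621.87; 3% of the post-interest balance is now below €50.00, so the flat €50.00 minimum applies from here.
From month 290 a fixed €50.00 at rate r clears €1,621.87 in 57 more payments. Total: 289 + 57 = 346 months.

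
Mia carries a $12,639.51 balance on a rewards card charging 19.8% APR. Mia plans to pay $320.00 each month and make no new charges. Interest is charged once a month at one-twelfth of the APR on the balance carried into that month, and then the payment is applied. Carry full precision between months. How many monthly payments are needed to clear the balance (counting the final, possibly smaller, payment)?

Monthly rate r = 19.8%/12 = 1.65% = 0.0165.
Recurrence: B ← B·(1+r) − $320.00.
Month 1: interest $208.55; balance after payment $12,528.06.
Month 2: interest $206.71; balance after payment $12,414.77.
Closed form: n = −ln(1 − rB₀/P)/ln(1+r) = −ln(0.34828)/ln(1.0165) ≈ 64.451, so the balance reaches zero during payment 65.

65 months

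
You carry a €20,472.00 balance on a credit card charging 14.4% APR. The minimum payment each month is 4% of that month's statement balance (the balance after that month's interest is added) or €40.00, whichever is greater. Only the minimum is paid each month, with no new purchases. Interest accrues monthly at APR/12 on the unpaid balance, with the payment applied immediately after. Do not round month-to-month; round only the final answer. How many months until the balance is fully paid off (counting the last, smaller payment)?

135 months

Monthly rate r = 14.4%/12 = 1.2% = 0.012.
While 4% of the post-interest balance exceeds €40.00, each month B ← (B·(1+r))·(1 − 0.04), i.e. B shrinks by the factor (1+r)·0.96 = 0.97152.
This holds for months 1–105. Entering month 106 the balance is €985.36; 4% of the post-interest balance is now below €40.00, so the flat €40.00 minimum applies from here.
From month 106 a fixed €40.00 at rate r clears €985.36 in 30 more payments. Total: 105 + 30 = 135 months.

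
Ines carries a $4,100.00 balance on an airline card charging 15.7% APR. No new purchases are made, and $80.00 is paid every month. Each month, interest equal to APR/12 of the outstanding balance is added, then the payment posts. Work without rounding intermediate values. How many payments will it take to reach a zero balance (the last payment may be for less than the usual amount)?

86 payments

Monthly rate r = 15.7%/12 = 1.30833% = 0.0130833.
Recurrence: B ← B·(1+r) − $80.00.
Month 1: interest $53.64; balance after payment $4,073.64.
Month 2: interest $53.30; balance after payment $4,046.94.
Closed form: n = −ln(1 − rB₀/P)/ln(1+r) = −ln(0.32948)/ln(1.01308) ≈ 85.413, so the balance reaches zero during payment 86.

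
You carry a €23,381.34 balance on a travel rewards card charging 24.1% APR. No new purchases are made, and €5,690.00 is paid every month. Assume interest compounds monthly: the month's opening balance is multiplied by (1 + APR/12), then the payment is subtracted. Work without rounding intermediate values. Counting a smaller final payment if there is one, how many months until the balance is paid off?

Monthly rate r = 24.1%/12 = 2.00833% = 0.0200833.
Recurrence: B ← B·(1+r) − €5,690.00.
Month 1: interest €469.58; balance after payment €18,160.92.
Month 2: interest €364.73; balance after payment €12,835.65.
Month 3: interest €257.78; balance after payment €7,403.43.
Month 4: interest €148.69; balance after payment €1,862.12.
Month 5: interest €37.40; balance after payment €0.00.

5 months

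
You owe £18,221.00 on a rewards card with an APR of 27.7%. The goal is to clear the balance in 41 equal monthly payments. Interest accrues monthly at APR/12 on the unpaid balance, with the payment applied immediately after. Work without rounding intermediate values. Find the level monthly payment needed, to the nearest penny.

£692.15

Monthly rate r = 27.7%/12 = 2.30833% = 0.0230833.
Level-payment amortization: P = B₀·r / (1 − (1+r)^(−n)) = 18221.00·0.0230833 / (1 − 1.02308^(−41)).
Denominator 1 − (1+r)^(−41) = 0.607672638.
P = 420.601 / 0.607672638 ≈ 692.15.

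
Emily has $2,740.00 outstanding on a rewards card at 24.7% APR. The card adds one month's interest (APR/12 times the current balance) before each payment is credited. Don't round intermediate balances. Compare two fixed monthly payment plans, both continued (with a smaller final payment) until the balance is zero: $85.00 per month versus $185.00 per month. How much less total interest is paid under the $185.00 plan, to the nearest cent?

Monthly rate r = 24.7%/12 = 2.05833% = 0.0205833.
At $85.00/mo: n = ⌈−ln(1 − rB₀/P)/ln(1+r)⌉ = 54 payments (last $39.20); total interest = total paid − $2,740.00 = $1,804.20.
At $185.00/mo: 18 payments (last $157.07); total interest $562.07.
Interest saved = $1,804.20 − $562.07 = $1,242.13.

$1,242.13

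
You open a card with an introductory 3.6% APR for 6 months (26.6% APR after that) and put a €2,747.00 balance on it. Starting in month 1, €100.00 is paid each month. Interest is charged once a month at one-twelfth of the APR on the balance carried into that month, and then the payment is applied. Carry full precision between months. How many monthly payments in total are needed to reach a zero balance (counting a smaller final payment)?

Promo months 1–6 at r₀ = 3.6%/12 = 0.003; months 7+ at r₁ = 26.6%/12 = 0.0221667.
After month 6: iterate B ← B·(1+r₀) − €100.00 for 6 months → €2,192.30.
Then at r₁ with €100.00/mo: n₂ = −ln(1 − r₁·B/P)/ln(1+r₁) ≈ 30.35 → 31 more payments.

37 months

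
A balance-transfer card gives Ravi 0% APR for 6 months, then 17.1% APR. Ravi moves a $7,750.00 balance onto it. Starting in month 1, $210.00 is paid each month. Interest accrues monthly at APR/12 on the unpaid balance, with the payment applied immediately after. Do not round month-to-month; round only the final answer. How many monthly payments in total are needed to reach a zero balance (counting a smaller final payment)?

48 payments

Promo months 1–6 at r₀ = 0%/12 = 0; months 7+ at r₁ = 17.1%/12 = 0.01425.
After month 6 (no interest yet): B = $7,750.00 − 6·$210.00 = $6,490.00.
Then at r₁ with $210.00/mo: n₂ = −ln(1 − r₁·B/P)/ln(1+r₁) ≈ 41.03 → 42 more payments.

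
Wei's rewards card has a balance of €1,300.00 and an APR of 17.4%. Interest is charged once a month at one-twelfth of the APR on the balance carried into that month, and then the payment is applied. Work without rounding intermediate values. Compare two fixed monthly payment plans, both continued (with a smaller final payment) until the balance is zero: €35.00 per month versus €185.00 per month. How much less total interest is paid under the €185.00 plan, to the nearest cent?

€499.10

Monthly rate r = 17.4%/12 = 1.45% = 0.0145.
At €35.00/mo: n = ⌈−ln(1 − rB₀/P)/ln(1+r)⌉ = 54 payments (last €25.45); total interest = total paid − €1,300.00 = €580.45.
At €185.00/mo: 8 payments (last €86.35); total interest €81.35.
Interest saved = €580.45 − €81.35 = €499.10.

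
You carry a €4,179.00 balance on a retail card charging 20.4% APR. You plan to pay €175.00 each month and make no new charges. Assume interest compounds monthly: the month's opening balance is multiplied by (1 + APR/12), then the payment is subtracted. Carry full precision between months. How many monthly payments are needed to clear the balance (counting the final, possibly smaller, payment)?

31 payments

Monthly rate r = 20.4%/12 = 1.7% = 0.017.
Recurrence: B ← B·(1+r) − €175.00.
Month 1: interest €71.04; balance after payment €4,075.04.
Month 2: interest €69.28; balance after payment €3,969.32.
Closed form: n = −ln(1 − rB₀/P)/ln(1+r) = −ln(0.59404)/ln(1.017) ≈ 30.895, so the balance reaches zero during payment 31.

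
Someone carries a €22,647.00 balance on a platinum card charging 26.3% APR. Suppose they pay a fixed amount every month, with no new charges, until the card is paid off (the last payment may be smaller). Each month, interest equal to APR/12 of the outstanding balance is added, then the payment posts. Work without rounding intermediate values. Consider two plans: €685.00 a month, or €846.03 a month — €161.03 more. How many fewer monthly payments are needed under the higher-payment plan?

19 fewer payments

Monthly rate r = 26.3%/12 = 2.19167% = 0.0219167.
At €685.00/mo: n = ⌈−ln(1 − rB₀/P)/ln(1+r)⌉ = 60 payments (last €330.17); total interest = total paid − €22,647.00 = €18,098.17.
At €846.03/mo: 41 payments (last €638.92); total interest €11,833.12.
Payments saved = 60 − 41 = 19.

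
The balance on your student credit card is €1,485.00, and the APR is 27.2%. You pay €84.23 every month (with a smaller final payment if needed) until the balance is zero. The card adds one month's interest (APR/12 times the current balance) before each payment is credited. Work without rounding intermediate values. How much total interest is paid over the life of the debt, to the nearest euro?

Monthly rate r = 27.2%/12 = 2.26667% = 0.0226667.
Payoff takes n = ⌈−ln(1 − rB₀/P)/ln(1+r)⌉ = ⌈22.763⌉ = 23 payments; the last is €64.41.
Total paid = 22·€84.23 + €64.41 = €1,917.47.
Total interest = total paid − principal = €1,917.47 − €1,485.00 = €432.47.

€432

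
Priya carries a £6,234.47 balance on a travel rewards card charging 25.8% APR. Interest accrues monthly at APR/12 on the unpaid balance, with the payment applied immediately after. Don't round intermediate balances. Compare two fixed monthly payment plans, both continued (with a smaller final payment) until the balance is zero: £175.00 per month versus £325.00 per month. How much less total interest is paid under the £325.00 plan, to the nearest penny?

£3,822.91

Monthly rate r = 25.8%/12 = 2.15% = 0.0215.
At £175.00/mo: n = ⌈−ln(1 − rB₀/P)/ln(1+r)⌉ = 69 payments (last £47.36); total interest = total paid − £6,234.47 = £5,712.89.
At £325.00/mo: 25 payments (last £324.45); total interest £1,889.98.
Interest saved = £5,712.89 − £1,889.98 = £3,822.91.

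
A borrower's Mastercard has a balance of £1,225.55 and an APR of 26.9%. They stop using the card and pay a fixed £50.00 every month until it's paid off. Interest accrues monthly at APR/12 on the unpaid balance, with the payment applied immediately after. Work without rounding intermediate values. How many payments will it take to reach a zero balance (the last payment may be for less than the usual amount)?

Monthly rate r = 26.9%/12 = 2.24167% = 0.0224167.
Recurrence: B ← B·(1+r) − £50.00.
Month 1: interest £27.47; balance after payment £1,203.02.
Month 2: interest £26.97; balance after payment £1,179.99.
Closed form: n = −ln(1 − rB₀/P)/ln(1+r) = −ln(0.45055)/ln(1.02242) ≈ 35.964, so the balance reaches zero during payment 36.

36 payments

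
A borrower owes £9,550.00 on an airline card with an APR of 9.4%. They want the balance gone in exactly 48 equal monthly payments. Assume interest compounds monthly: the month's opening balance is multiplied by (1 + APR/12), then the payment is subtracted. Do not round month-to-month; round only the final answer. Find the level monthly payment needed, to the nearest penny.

Monthly rate r = 9.4%/12 = 0.783333% = 0.00783333.
Level-payment amortization: P = B₀·r / (1 − (1+r)^(−n)) = 9550.00·0.00783333 / (1 − 1.00783^(−48)).
Denominator 1 − (1+r)^(−48) = 0.312391043.
P = 74.8083 / 0.312391043 ≈ 239.47.

£239.47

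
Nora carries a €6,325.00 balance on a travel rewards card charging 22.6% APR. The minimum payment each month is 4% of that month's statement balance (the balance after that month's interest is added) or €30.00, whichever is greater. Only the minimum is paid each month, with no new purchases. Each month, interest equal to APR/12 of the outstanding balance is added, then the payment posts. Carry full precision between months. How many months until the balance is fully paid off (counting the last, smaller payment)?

131 months

Monthly rate r = 22.6%/12 = 1.88333% = 0.0188333.
While 4% of the post-interest balance exceeds €30.00, each month B ← (B·(1+r))·(1 − 0.04), i.e. B shrinks by the factor (1+r)·0.96 = 0.97808.
This holds for months 1–98. Entering month 99 the balance is €720.69; 4% of the post-interest balance is now below €30.00, so the flat €30.00 minimum applies from here.
From month 99 a fixed €30.00 at rate r clears €720.69 in 33 more payments. Total: 98 + 33 = 131 months.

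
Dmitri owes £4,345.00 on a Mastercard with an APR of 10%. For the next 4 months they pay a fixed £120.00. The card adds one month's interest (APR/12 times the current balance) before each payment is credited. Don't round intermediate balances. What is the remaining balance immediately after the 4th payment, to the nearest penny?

£4,005.62

Monthly rate r = 10%/12 = 0.833333% = 0.00833333.
Each month: B ← B·(1+r) − £120.00.
Month 1: interest £36.21; balance after payment £4,261.21.
Month 2: interest £35.51; balance after payment £4,176.72.
Month 3: interest £34.81; balance after payment £4,091.52.
Month 4: interest £34.10; balance after payment £4,005.62.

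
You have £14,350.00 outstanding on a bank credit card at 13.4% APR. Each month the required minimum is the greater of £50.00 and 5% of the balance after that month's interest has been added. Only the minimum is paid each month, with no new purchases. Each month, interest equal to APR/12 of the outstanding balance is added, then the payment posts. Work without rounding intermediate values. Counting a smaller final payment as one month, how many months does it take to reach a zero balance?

90 months

Monthly rate r = 13.4%/12 = 1.11667% = 0.0111667.
While 5% of the post-interest balance exceeds £50.00, each month B ← (B·(1+r))·(1 − 0.05), i.e. B shrinks by the factor (1+r)·0.95 = 0.96061.
This holds for months 1–67. Entering month 68 the balance is £971.53; 5% of the post-interest balance is now below £50.00, so the flat £50.00 minimum applies from here.
From month 68 a fixed £50.00 at rate r clears £971.53 in 23 more payments. Total: 67 + 23 = 90 months.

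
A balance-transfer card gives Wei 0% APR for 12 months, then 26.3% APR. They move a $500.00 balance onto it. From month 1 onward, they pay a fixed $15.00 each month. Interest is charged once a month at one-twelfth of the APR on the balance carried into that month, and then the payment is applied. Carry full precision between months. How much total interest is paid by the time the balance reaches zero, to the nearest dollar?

Promo months 1–12 at r₀ = 0%/12 = 0; months 13+ at r₁ = 26.3%/12 = 0.0219167.
After month 12 (no interest yet): B = $500.00 − 12·$15.00 = $320.00.
Then at r₁ with $15.00/mo: n₂ = −ln(1 − r₁·B/P)/ln(1+r₁) ≈ 29.07 → 30 more payments.
Total paid = 41·$15.00 + $1.09 = $616.09; interest = $616.09 − $500.00 = $116.09.

$116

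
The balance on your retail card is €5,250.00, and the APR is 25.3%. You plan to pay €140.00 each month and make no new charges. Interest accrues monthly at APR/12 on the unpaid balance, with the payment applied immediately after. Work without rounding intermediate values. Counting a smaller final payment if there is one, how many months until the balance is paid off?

75 payments

Monthly rate r = 25.3%/12 = 2.10833% = 0.0210833.
Recurrence: B ← B·(1+r) − €140.00.
Month 1: interest €110.69; balance after payment €5,220.69.
Month 2: interest €110.07; balance after payment €5,190.76.
Closed form: n = −ln(1 − rB₀/P)/ln(1+r) = −ln(0.20937)/ln(1.02108) ≈ 74.943, so the balance reaches zero during payment 75.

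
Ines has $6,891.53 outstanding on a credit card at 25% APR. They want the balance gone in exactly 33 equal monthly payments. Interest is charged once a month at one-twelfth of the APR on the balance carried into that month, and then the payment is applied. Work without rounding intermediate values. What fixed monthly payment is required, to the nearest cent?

Monthly rate r = 25%/12 = 2.08333% = 0.0208333.
Level-payment amortization: P = B₀·r / (1 − (1+r)^(−n)) = 6891.53·0.0208333 / (1 − 1.02083^(−33)).
Denominator 1 − (1+r)^(−33) = 0.493604086.
P = 143.574 / 0.493604086 ≈ 290.87.

$290.87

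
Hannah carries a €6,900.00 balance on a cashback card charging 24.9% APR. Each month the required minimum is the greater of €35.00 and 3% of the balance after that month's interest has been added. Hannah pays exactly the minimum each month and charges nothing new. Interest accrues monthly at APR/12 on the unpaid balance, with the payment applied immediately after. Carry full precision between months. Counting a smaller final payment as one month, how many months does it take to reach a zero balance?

237 months

Monthly rate r = 24.9%/12 = 2.075% = 0.02075.
While 3% of the post-interest balance exceeds €35.00, each month B ← (B·(1+r))·(1 − 0.03), i.e. B shrinks by the factor (1+r)·0.97 = 0.99013.
This holds for months 1–182. Entering month 183 the balance is €1,134.05; 3% of the post-interest balance is now below €35.00, so the flat €35.00 minimum applies from here.
From month 183 a fixed €35.00 at rate r clears €1,134.05 in 55 more payments. Total: 182 + 55 = 237 months.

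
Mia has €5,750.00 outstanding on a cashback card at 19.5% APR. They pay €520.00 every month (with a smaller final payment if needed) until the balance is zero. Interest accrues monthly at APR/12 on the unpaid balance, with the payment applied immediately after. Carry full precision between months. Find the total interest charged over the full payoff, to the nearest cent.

€640.46

Monthly rate r = 19.5%/12 = 1.625% = 0.01625.
Payoff takes n = ⌈−ln(1 − rB₀/P)/ln(1+r)⌉ = ⌈12.288⌉ = 13 payments; the last is €150.46.
Total paid = 12·€520.00 + €150.46 = €6,390.46.
Total interest = total paid − principal = €6,390.46 − €5,750.00 = €640.46.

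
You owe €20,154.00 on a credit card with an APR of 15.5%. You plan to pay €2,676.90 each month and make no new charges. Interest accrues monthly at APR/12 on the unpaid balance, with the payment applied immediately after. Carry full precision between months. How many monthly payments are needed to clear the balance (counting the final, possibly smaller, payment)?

8 payments

Monthly rate r = 15.5%/12 = 1.29167% = 0.0129167.
Recurrence: B ← B·(1+r) − €2,676.90.
Month 1: interest €260.32; balance after payment €17,737.42.
Month 2: interest €229.11; balance after payment €15,289.63.
Closed form: n = −ln(1 − rB₀/P)/ln(1+r) = −ln(0.90275)/ln(1.01292) ≈ 7.972, so the balance reaches zero during payment 8.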